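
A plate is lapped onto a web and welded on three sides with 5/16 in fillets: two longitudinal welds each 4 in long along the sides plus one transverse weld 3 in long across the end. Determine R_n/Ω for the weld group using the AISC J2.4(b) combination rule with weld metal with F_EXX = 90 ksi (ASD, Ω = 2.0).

R_n/Ω ≈ 67.4 kip

t_e = 0.707 × 0.3125 = 0.2209 in.
R_nwl = 0.6 × 90 × 0.2209 × 8 = 95.44 kip (longitudinal, 2 welds).
R_nwt = 0.6 × 90 × 0.2209 × 3 = 35.79 kip (transverse, base value).
(i) R_nwl + R_nwt = 131.2 kip; (ii) 0.85 R_nwl + 1.5 R_nwt = 134.8 kip.
R_n = max = 134.8 kip [governs: (ii)]; R_n/Ω = 67.41 kip.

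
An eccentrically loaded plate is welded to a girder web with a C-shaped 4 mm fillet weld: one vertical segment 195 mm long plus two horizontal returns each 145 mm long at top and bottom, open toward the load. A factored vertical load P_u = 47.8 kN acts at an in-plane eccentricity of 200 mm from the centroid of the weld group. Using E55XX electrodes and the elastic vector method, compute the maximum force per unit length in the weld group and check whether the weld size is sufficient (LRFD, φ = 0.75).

E55XX → F_EXX = 550 MPa.
Total weld length L_w = 485 mm. Treat welds as unit-width lines.
Centroid: x̄ = 2×145×72.5 / 485 = 43.35 mm from the vertical weld.
Polar moment about centroid: J = I_x + I_y = [195³/12 + 2×145×97.5²] + [195×43.35² + 2(145³/12 + 145×29.15²)] = 4496000 mm³.
Direct shear f_v = P/L_w = 47.8×10³ / 485 = 98.56 N/mm (vertical).
Torsion M = P·e = 47.8×10³ × 200 = 9560000 N·mm.
Critical point at (x, y) = (101.6, 97.5) from centroid. f_tx = M·y/J = 207.3 N/mm; f_ty = M·x/J = 216.2 N/mm.
Resultant f_max = √[f_tx² + (f_v + f_ty)²] = √[207.3² + (98.56 + 216.2)²] = 376.9 N/mm.
Capacity per unit length: φr_n = 0.75 × 0.6 × 550 × (0.707 × 4) = 699.9 N/mm.
376.9 ≤ 699.9 → adequate.

f_max ≈ 377 N/mm; adequate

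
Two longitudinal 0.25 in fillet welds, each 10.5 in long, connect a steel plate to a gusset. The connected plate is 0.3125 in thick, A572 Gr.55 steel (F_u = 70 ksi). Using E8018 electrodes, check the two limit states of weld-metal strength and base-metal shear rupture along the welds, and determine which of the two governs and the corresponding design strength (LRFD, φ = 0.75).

φR_n ≈ 134 kips (weld metal governs)

E80XX → F_EXX = 80 ksi.
t_e = 0.707 × 0.25 = 0.1767 in; L = 21 in.
Weld metal: φR_n = 0.75 × 0.6 × 80 × 0.1767 × 21 = 133.6 kips.
Base metal (shear rupture): φR_n = 0.75 × 0.6 × 70 × 0.3125 × 21 = 206.7 kips.
Governing: weld metal.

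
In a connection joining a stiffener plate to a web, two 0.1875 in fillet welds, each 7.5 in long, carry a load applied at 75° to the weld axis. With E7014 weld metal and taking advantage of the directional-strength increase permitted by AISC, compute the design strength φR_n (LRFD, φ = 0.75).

E70XX → F_EXX = 70 ksi.
t_e = 0.707 × 0.1875 = 0.1326 in; A_we = 0.1326 × 15 = 1.988 in².
Directional factor: 1.0 + 0.5 sin^1.5(75°) = 1.475.
F_nw = 0.6 × 70 × 1.475 = 61.94 ksi.
φR_n = 0.75 × 61.94 × 1.988 = 92.37 kips.

φR_n ≈ 92.4 kips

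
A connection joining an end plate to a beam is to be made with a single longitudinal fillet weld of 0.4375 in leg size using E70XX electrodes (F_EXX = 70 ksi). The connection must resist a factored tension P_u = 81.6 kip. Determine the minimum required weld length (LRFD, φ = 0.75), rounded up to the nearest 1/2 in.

Throat t_e = 0.707 × 0.4375 = 0.3093 in.
φr_n = 0.75 × 0.6 × 70 × 0.3093 = 9.743 kip/in.
L_req = P_u / φr_n = 81.6 / 9.743 = 8.375 in total.
Round up → use L = 8.5 in.

L = 8.5 in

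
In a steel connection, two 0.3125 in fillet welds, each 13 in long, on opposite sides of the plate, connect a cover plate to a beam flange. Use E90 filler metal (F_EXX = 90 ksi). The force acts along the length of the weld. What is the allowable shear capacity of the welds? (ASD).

R_n/Ω ≈ 155 kips

Effective throat t_e = 0.707 × 0.3125 = 0.2209 in.
Total length L = 26 in; A_we = 0.2209 × 26 = 5.744 in².
F_nw = 0.6 F_EXX = 0.6 × 90 = 54 ksi.
R_n = 54 × 5.744 = 310.2 kips; R_n/Ω = 310.2/2.0 = 155.1 kips.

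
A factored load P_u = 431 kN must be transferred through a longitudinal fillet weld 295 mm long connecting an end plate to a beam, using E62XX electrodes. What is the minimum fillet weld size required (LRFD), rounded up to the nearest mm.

E62XX → F_EXX = 620 MPa.
Total weld length L = 295 mm.
Required throat t_e = P_u / (φ × 0.6 F_EXX × L) = 431 / (0.75 × 0.6 × 620 × 295 × 10⁻³) = 5.237 mm.
Required leg w = t_e / 0.707 = 7.407 mm → use 8 mm.

w = 8 mm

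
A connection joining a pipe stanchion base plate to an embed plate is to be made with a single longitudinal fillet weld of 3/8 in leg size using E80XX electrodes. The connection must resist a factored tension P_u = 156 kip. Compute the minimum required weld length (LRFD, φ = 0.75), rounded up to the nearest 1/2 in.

E80XX → F_EXX = 80 ksi.
Throat t_e = 0.707 × 0.375 = 0.2651 in.
φr_n = 0.75 × 0.6 × 80 × 0.2651 = 9.544 kip/in.
L_req = P_u / φr_n = 156 / 9.544 = 16.34 in total.
Round up → use L = 16.5 in.

L = 16.5 in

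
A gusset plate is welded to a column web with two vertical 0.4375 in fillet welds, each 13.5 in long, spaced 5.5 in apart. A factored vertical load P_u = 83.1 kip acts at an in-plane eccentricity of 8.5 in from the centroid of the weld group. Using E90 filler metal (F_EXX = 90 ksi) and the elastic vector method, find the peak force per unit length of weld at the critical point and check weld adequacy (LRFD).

Total weld length L_w = 27 in. Treat welds as unit-width lines.
Polar moment about centroid: J = 2[d³/12 + d(b/2)²] = 2[13.5³/12 + 13.5×2.75²] = 614.2 in³.
Direct shear f_v = P/L_w = 83.1 / 27 = 3.078 kip/in (vertical).
Torsion M = P·e = 83.1 × 8.5 = 706.35 kip·in.
Critical point at (x, y) = (2.75, 6.75) from centroid. f_tx = M·y/J = 7.762 kip/in; f_ty = M·x/J = 3.162 kip/in.
Resultant f_max = √[f_tx² + (f_v + f_ty)²] = √[7.762² + (3.078 + 3.162)²] = 9.959 kip/in.
Capacity per unit length: φr_n = 0.75 × 0.6 × 90 × (0.707 × 0.4375) = 12.53 kip/in.
9.959 ≤ 12.53 → adequate.

f_max ≈ 9.96 kip/in; adequate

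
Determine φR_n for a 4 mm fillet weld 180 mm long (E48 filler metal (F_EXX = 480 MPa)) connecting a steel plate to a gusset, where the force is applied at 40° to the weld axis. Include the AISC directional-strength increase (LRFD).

t_e = 0.707 × 4 = 2.828 mm; A_we = 2.828 × 180 = 509 mm².
Directional factor: 1.0 + 0.5 sin^1.5(40°) = 1.258.
F_nw = 0.6 × 480 × 1.258 = 362.2 MPa.
φR_n = 0.75 × 362.2 × 509 × 10⁻³ = 138.3 kN.

φR_n ≈ 138 kN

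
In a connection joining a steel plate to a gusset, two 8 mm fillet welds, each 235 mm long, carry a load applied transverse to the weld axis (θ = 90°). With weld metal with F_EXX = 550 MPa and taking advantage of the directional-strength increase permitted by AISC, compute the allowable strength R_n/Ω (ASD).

t_e = 0.707 × 8 = 5.656 mm; A_we = 5.656 × 470 = 2658 mm².
Directional factor: 1.0 + 0.5 sin^1.5(90°) = 1.5.
F_nw = 0.6 × 550 × 1.5 = 495 MPa.
R_n/Ω = (495 × 2658) / 2.0 × 10⁻³ = 657.9 kN.

R_n/Ω ≈ 658 kN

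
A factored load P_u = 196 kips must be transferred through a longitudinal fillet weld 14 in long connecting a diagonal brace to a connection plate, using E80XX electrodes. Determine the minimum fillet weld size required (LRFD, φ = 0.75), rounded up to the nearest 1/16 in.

E80XX → F_EXX = 80 ksi.
Total weld length L = 14 in.
Required throat t_e = P_u / (φ × 0.6 F_EXX × L) = 196 / (0.75 × 0.6 × 80 × 14) = 0.3889 in.
Required leg w = t_e / 0.707 = 0.5501 in → use 9/16 in.

w = 9/16 in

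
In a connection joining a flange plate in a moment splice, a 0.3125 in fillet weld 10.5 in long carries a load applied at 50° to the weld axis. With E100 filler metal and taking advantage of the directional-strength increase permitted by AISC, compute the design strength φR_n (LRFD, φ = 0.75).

E100XX → F_EXX = 100 ksi.
t_e = 0.707 × 0.3125 = 0.2209 in; A_we = 0.2209 × 10.5 = 2.32 in².
Directional factor: 1.0 + 0.5 sin^1.5(50°) = 1.335.
F_nw = 0.6 × 100 × 1.335 = 80.11 ksi.
φR_n = 0.75 × 80.11 × 2.32 = 139.4 kips.

φR_n ≈ 139 kips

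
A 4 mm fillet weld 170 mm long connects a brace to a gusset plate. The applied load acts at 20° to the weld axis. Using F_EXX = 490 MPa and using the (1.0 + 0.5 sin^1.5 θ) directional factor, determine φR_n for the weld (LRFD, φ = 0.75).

φR_n ≈ 117 kN

t_e = 0.707 × 4 = 2.828 mm; A_we = 2.828 × 170 = 480.8 mm².
Directional factor: 1.0 + 0.5 sin^1.5(20°) = 1.1.
F_nw = 0.6 × 490 × 1.1 = 323.4 MPa.
φR_n = 0.75 × 323.4 × 480.8 × 10⁻³ = 116.6 kN.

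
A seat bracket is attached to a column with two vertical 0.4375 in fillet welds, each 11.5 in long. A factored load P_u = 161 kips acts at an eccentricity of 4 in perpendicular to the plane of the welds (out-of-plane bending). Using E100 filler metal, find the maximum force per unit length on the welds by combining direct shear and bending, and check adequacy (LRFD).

E100XX → F_EXX = 100 ksi.
L_w = 2 × 11.5 = 23 in; section modulus (unit throat) S = 2 × L²/6 = 44.08 in².
Direct shear f_v = P/L_w = 161/23 = 7 kip/in.
Moment M = P × e = 161 × 4 = 644 kip·in; bending f_b = M/S = 14.61 kip/in.
f_max = √(f_v² + f_b²) = √(7² + 14.61²) = 16.2 kip/in.
φr_n = 0.75 × 0.6 × 100 × (0.707 × 0.4375) = 13.92 kip/in → NOT adequate.

f_max ≈ 16.2 kip/in; NOT adequate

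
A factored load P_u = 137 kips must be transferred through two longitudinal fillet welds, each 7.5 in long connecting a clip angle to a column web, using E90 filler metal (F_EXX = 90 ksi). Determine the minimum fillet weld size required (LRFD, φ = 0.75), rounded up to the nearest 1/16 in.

w = 3/8 in

Total weld length L = 15 in.
Required throat t_e = P_u / (φ × 0.6 F_EXX × L) = 137 / (0.75 × 0.6 × 90 × 15) = 0.2255 in.
Required leg w = t_e / 0.707 = 0.319 in → use 3/8 in.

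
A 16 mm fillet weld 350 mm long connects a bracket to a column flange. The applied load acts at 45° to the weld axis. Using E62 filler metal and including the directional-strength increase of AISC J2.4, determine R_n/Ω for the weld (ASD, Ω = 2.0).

E62XX → F_EXX = 620 MPa.
t_e = 0.707 × 16 = 11.31 mm; A_we = 11.31 × 350 = 3959 mm².
Directional factor: 1.0 + 0.5 sin^1.5(45°) = 1.297.
F_nw = 0.6 × 620 × 1.297 = 482.6 MPa.
R_n/Ω = (482.6 × 3959) / 2.0 × 10⁻³ = 955.3 kN.

R_n/Ω ≈ 955 kN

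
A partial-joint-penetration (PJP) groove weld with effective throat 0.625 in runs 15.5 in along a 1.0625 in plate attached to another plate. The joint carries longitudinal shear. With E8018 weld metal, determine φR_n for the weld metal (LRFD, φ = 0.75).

φR_n ≈ 349 kips

E80XX → F_EXX = 80 ksi.
Effective throat (given) t_e = 0.625 in.
A_we = 0.625 × 15.5 = 9.688 in².
F_nw = 0.6 F_EXX = 48 ksi.
φR_n = 0.75 × 48 × 9.688 = 348.8 kips.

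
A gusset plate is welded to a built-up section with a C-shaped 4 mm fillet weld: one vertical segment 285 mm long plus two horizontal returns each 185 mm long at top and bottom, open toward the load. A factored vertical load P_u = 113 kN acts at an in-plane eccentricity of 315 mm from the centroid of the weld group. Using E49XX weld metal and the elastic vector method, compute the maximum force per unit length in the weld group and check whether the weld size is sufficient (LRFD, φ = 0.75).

E49XX → F_EXX = 490 MPa.
Total weld length L_w = 655 mm. Treat welds as unit-width lines.
Centroid: x̄ = 2×185×92.5 / 655 = 52.25 mm from the vertical weld.
Polar moment about centroid: J = I_x + I_y = [285³/12 + 2×185×142.5²] + [285×52.25² + 2(185³/12 + 185×40.25²)] = 11880000 mm³.
Direct shear f_v = P/L_w = 113×10³ / 655 = 172.5 N/mm (vertical).
Torsion M = P·e = 113×10³ × 315 = 35595000 N·mm.
Critical point at (x, y) = (132.7, 142.5) from centroid. f_tx = M·y/J = 427.1 N/mm; f_ty = M·x/J = 397.9 N/mm.
Resultant f_max = √[f_tx² + (f_v + f_ty)²] = √[427.1² + (172.5 + 397.9)²] = 712.6 N/mm.
Capacity per unit length: φr_n = 0.75 × 0.6 × 490 × (0.707 × 4) = 623.6 N/mm.
712.6 > 623.6 → NOT adequate.

f_max ≈ 713 N/mm; NOT adequate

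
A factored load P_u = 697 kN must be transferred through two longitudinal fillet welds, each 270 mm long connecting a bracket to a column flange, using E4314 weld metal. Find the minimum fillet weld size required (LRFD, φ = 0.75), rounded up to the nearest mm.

E43XX → F_EXX = 430 MPa.
Total weld length L = 540 mm.
Required throat t_e = P_u / (φ × 0.6 F_EXX × L) = 697 / (0.75 × 0.6 × 430 × 540 × 10⁻³) = 6.67 mm.
Required leg w = t_e / 0.707 = 9.435 mm → use 10 mm.

w = 10 mm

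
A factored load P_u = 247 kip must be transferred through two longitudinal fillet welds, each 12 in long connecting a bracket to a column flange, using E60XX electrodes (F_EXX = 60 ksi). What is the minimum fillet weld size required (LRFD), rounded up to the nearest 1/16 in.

Total weld length L = 24 in.
Required throat t_e = P_u / (φ × 0.6 F_EXX × L) = 247 / (0.75 × 0.6 × 60 × 24) = 0.3812 in.
Required leg w = t_e / 0.707 = 0.5391 in → use 9/16 in.

w = 9/16 in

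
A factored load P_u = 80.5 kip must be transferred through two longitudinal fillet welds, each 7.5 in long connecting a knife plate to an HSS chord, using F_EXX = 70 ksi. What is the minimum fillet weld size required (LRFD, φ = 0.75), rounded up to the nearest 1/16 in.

Total weld length L = 15 in.
Required throat t_e = P_u / (φ × 0.6 F_EXX × L) = 80.5 / (0.75 × 0.6 × 70 × 15) = 0.1704 in.
Required leg w = t_e / 0.707 = 0.241 in → use 1/4 in.

w = 1/4 in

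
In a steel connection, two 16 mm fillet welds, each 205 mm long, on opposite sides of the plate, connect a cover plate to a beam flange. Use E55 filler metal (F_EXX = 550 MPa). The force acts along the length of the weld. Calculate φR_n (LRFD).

φR_n ≈ 1150 kN

Effective throat t_e = 0.707 × 16 = 11.31 mm.
Total length L = 410 mm; A_we = 11.31 × 410 = 4638 mm².
F_nw = 0.6 F_EXX = 0.6 × 550 = 330 MPa.
φR_n = 0.75 × 330 × 4638 × 10⁻³ = 1148 kN.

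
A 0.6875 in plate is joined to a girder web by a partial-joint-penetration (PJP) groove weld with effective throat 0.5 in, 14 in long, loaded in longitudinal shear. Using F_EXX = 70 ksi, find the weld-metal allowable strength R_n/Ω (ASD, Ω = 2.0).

R_n/Ω ≈ 147 kips

Effective throat (given) t_e = 0.5 in.
A_we = 0.5 × 14 = 7 in².
F_nw = 0.6 F_EXX = 42 ksi.
R_n/Ω = (42 × 7) / 2.0 = 147 kips.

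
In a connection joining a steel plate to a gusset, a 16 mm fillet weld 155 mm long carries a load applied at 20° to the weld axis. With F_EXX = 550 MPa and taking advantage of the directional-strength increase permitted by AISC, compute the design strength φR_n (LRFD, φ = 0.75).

φR_n ≈ 477 kN

t_e = 0.707 × 16 = 11.31 mm; A_we = 11.31 × 155 = 1753 mm².
Directional factor: 1.0 + 0.5 sin^1.5(20°) = 1.1.
F_nw = 0.6 × 550 × 1.1 = 363 MPa.
φR_n = 0.75 × 363 × 1753 × 10⁻³ = 477.4 kN.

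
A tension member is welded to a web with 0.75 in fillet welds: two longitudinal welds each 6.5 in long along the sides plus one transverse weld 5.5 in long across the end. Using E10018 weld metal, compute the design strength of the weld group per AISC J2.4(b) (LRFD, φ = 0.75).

E100XX → F_EXX = 100 ksi.
t_e = 0.707 × 0.75 = 0.5302 in.
R_nwl = 0.6 × 100 × 0.5302 × 13 = 413.6 kip (longitudinal, 2 welds).
R_nwt = 0.6 × 100 × 0.5302 × 5.5 = 175 kip (transverse, base value).
(i) R_nwl + R_nwt = 588.6 kip; (ii) 0.85 R_nwl + 1.5 R_nwt = 614 kip.
R_n = max = 614 kip [governs: (ii)]; φR_n = 460.5 kip.

φR_n ≈ 461 kip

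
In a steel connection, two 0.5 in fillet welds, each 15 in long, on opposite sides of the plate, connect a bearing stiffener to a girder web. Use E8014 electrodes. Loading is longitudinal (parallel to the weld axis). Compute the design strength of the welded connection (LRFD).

φR_n ≈ 382 kips

E80XX → F_EXX = 80 ksi.
Effective throat t_e = 0.707 × 0.5 = 0.3535 in.
Total length L = 30 in; A_we = 0.3535 × 30 = 10.6 in².
F_nw = 0.6 F_EXX = 0.6 × 80 = 48 ksi.
φR_n = 0.75 × 48 × 10.6 = 381.8 kips.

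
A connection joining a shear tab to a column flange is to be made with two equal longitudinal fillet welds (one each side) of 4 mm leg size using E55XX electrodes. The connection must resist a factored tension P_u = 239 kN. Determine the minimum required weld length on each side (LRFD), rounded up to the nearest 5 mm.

L = 175 mm on each side

E55XX → F_EXX = 550 MPa.
Throat t_e = 0.707 × 4 = 2.828 mm.
φr_n = 0.75 × 0.6 × 550 × 2.828 × 10⁻³ = 0.6999 kN/mm.
L_req = P_u / φr_n = 239 / 0.6999 = 341.5 mm total.
Per side: 341.5 / 2 = 170.7 mm.
Round up → use L = 175 mm on each side.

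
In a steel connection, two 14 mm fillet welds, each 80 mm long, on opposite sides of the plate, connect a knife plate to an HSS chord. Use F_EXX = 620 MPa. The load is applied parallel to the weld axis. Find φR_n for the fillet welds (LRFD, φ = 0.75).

φR_n ≈ 442 kN

Effective throat t_e = 0.707 × 14 = 9.898 mm.
Total length L = 160 mm; A_we = 9.898 × 160 = 1584 mm².
F_nw = 0.6 F_EXX = 0.6 × 620 = 372 MPa.
φR_n = 0.75 × 372 × 1584 × 10⁻³ = 441.8 kN.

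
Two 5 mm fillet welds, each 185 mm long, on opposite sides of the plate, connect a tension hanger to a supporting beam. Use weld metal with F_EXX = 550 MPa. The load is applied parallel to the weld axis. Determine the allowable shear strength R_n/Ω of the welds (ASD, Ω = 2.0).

Effective throat t_e = 0.707 × 5 = 3.535 mm.
Total length L = 370 mm; A_we = 3.535 × 370 = 1308 mm².
F_nw = 0.6 F_EXX = 0.6 × 550 = 330 MPa.
R_n = 330 × 1308 × 10⁻³ = 431.6 kN; R_n/Ω = 431.6/2.0 = 215.8 kN.

R_n/Ω ≈ 216 kN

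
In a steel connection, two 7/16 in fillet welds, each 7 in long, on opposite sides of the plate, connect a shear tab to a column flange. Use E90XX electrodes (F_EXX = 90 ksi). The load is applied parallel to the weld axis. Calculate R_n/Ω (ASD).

R_n/Ω ≈ 117 kips

Effective throat t_e = 0.707 × 0.4375 = 0.3093 in.
Total length L = 14 in; A_we = 0.3093 × 14 = 4.33 in².
F_nw = 0.6 F_EXX = 0.6 × 90 = 54 ksi.
R_n = 54 × 4.33 = 233.8 kips; R_n/Ω = 233.8/2.0 = 116.9 kips.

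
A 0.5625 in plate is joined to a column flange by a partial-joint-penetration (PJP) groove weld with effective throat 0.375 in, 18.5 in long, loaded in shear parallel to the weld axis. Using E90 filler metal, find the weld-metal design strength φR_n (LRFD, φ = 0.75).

φR_n ≈ 281 kip

E90XX → F_EXX = 90 ksi.
Effective throat (given) t_e = 0.375 in.
A_we = 0.375 × 18.5 = 6.938 in².
F_nw = 0.6 F_EXX = 54 ksi.
φR_n = 0.75 × 54 × 6.938 = 281 kip.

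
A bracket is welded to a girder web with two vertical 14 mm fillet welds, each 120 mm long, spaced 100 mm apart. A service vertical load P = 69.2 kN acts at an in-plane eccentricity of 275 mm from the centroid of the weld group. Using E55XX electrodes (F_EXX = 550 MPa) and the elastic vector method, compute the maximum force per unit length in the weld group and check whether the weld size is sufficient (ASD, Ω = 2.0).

f_max ≈ 1870 N/mm; NOT adequate

Total weld length L_w = 240 mm. Treat welds as unit-width lines.
Polar moment about centroid: J = 2[d³/12 + d(b/2)²] = 2[120³/12 + 120×50²] = 888000 mm³.
Direct shear f_v = P/L_w = 69.2×10³ / 240 = 288.3 N/mm (vertical).
Torsion M = P·e = 69.2×10³ × 275 = 19030000 N·mm.
Critical point at (x, y) = (50, 60) from centroid. f_tx = M·y/J = 1286 N/mm; f_ty = M·x/J = 1072 N/mm.
Resultant f_max = √[f_tx² + (f_v + f_ty)²] = √[1286² + (288.3 + 1072)²] = 1871 N/mm.
Capacity per unit length: r_n/Ω = (1/2.0) × 0.6 × 550 × (0.707 × 14) = 1633 N/mm.
1871 > 1633 → NOT adequate.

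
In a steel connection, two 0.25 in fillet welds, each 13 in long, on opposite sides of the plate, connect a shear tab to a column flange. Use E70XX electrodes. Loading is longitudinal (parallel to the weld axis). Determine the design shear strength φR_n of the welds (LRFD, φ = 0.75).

E70XX → F_EXX = 70 ksi.
Effective throat t_e = 0.707 × 0.25 = 0.1767 in.
Total length L = 26 in; A_we = 0.1767 × 26 = 4.595 in².
F_nw = 0.6 F_EXX = 0.6 × 70 = 42 ksi.
φR_n = 0.75 × 42 × 4.595 = 144.8 kips.

φR_n ≈ 145 kips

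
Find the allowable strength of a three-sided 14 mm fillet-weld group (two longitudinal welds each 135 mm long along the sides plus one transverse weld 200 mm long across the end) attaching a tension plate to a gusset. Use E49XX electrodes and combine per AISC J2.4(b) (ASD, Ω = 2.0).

R_n/Ω ≈ 770 kN

E49XX → F_EXX = 490 MPa.
t_e = 0.707 × 14 = 9.898 mm.
R_nwl = 0.6 × 490 × 9.898 × 270 × 10⁻³ = 785.7 kN (longitudinal, 2 welds).
R_nwt = 0.6 × 490 × 9.898 × 200 × 10⁻³ = 582 kN (transverse, base value).
(i) R_nwl + R_nwt = 1368 kN; (ii) 0.85 R_nwl + 1.5 R_nwt = 1541 kN.
R_n = max = 1541 kN [governs: (ii)]; R_n/Ω = 770.4 kN.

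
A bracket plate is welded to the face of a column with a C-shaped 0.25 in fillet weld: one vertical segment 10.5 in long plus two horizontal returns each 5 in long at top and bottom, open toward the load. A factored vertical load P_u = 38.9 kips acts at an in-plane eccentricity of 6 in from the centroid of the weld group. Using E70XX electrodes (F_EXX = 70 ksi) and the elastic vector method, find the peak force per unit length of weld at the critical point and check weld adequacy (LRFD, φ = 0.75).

f_max ≈ 4.91 kip/in; adequate

Total weld length L_w = 20.5 in. Treat welds as unit-width lines.
Centroid: x̄ = 2×5×2.5 / 20.5 = 1.22 in from the vertical weld.
Polar moment about centroid: J = I_x + I_y = [10.5³/12 + 2×5×5.25²] + [10.5×1.22² + 2(5³/12 + 5×1.28²)] = 424.9 in³.
Direct shear f_v = P/L_w = 38.9 / 20.5 = 1.898 kip/in (vertical).
Torsion M = P·e = 38.9 × 6 = 233.4 kip·in.
Critical point at (x, y) = (3.78, 5.25) from centroid. f_tx = M·y/J = 2.884 kip/in; f_ty = M·x/J = 2.076 kip/in.
Resultant f_max = √[f_tx² + (f_v + f_ty)²] = √[2.884² + (1.898 + 2.076)²] = 4.91 kip/in.
Capacity per unit length: φr_n = 0.75 × 0.6 × 70 × (0.707 × 0.25) = 5.568 kip/in.
4.91 ≤ 5.568 → adequate.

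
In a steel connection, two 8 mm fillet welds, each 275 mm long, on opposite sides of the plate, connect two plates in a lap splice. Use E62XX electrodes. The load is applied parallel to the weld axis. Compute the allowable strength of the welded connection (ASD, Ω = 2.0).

R_n/Ω ≈ 579 kN

E62XX → F_EXX = 620 MPa.
Effective throat t_e = 0.707 × 8 = 5.656 mm.
Total length L = 550 mm; A_we = 5.656 × 550 = 3111 mm².
F_nw = 0.6 F_EXX = 0.6 × 620 = 372 MPa.
R_n = 372 × 3111 × 10⁻³ = 1157 kN; R_n/Ω = 1157/2.0 = 578.6 kN.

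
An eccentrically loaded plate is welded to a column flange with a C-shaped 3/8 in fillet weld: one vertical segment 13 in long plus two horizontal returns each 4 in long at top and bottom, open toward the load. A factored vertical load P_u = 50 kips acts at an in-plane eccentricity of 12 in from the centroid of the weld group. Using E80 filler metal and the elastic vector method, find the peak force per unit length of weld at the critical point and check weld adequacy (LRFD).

E80XX → F_EXX = 80 ksi.
Total weld length L_w = 21 in. Treat welds as unit-width lines.
Centroid: x̄ = 2×4×2 / 21 = 0.7619 in from the vertical weld.
Polar moment about centroid: J = I_x + I_y = [13³/12 + 2×4×6.5²] + [13×0.7619² + 2(4³/12 + 4×1.238²)] = 551.6 in³.
Direct shear f_v = P/L_w = 50 / 21 = 2.381 kip/in (vertical).
Torsion M = P·e = 50 × 12 = 600 kip·in.
Critical point at (x, y) = (3.238, 6.5) from centroid. f_tx = M·y/J = 7.071 kip/in; f_ty = M·x/J = 3.522 kip/in.
Resultant f_max = √[f_tx² + (f_v + f_ty)²] = √[7.071² + (2.381 + 3.522)²] = 9.211 kip/in.
Capacity per unit length: φr_n = 0.75 × 0.6 × 80 × (0.707 × 0.375) = 9.544 kip/in.
9.211 ≤ 9.544 → adequate.

f_max ≈ 9.21 kip/in; adequate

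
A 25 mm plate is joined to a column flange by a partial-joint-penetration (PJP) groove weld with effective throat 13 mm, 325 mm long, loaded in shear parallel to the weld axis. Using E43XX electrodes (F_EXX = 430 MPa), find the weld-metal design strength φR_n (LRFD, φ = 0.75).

Effective throat (given) t_e = 13 mm.
A_we = 13 × 325 = 4225 mm².
F_nw = 0.6 F_EXX = 258 MPa.
φR_n = 0.75 × 258 × 4225 × 10⁻³ = 817.5 kN.

φR_n ≈ 818 kN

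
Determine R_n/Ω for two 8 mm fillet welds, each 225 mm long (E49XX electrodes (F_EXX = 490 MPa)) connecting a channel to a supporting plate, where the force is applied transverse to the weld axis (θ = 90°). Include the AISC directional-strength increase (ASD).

t_e = 0.707 × 8 = 5.656 mm; A_we = 5.656 × 450 = 2545 mm².
Directional factor: 1.0 + 0.5 sin^1.5(90°) = 1.5.
F_nw = 0.6 × 490 × 1.5 = 441 MPa.
R_n/Ω = (441 × 2545) / 2.0 × 10⁻³ = 561.2 kN.

R_n/Ω ≈ 561 kN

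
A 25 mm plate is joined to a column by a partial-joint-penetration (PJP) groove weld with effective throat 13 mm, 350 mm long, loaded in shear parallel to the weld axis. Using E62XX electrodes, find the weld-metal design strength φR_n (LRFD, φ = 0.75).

E62XX → F_EXX = 620 MPa.
Effective throat (given) t_e = 13 mm.
A_we = 13 × 350 = 4550 mm².
F_nw = 0.6 F_EXX = 372 MPa.
φR_n = 0.75 × 372 × 4550 × 10⁻³ = 1269 kN.

φR_n ≈ 1270 kN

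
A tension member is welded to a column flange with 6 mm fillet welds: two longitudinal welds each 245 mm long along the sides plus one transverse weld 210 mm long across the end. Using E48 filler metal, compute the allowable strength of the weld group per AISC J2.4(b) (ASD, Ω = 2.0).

R_n/Ω ≈ 447 kN

E48XX → F_EXX = 480 MPa.
t_e = 0.707 × 6 = 4.242 mm.
R_nwl = 0.6 × 480 × 4.242 × 490 × 10⁻³ = 598.6 kN (longitudinal, 2 welds).
R_nwt = 0.6 × 480 × 4.242 × 210 × 10⁻³ = 256.6 kN (transverse, base value).
(i) R_nwl + R_nwt = 855.2 kN; (ii) 0.85 R_nwl + 1.5 R_nwt = 893.7 kN.
R_n = max = 893.7 kN [governs: (ii)]; R_n/Ω = 446.8 kN.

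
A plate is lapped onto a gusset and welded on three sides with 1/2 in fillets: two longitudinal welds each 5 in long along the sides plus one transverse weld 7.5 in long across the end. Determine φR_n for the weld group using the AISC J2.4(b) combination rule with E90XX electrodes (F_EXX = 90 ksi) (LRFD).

φR_n ≈ 283 kip

t_e = 0.707 × 0.5 = 0.3535 in.
R_nwl = 0.6 × 90 × 0.3535 × 10 = 190.9 kip (longitudinal, 2 welds).
R_nwt = 0.6 × 90 × 0.3535 × 7.5 = 143.2 kip (transverse, base value).
(i) R_nwl + R_nwt = 334.1 kip; (ii) 0.85 R_nwl + 1.5 R_nwt = 377 kip.
R_n = max = 377 kip [governs: (ii)]; φR_n = 282.8 kip.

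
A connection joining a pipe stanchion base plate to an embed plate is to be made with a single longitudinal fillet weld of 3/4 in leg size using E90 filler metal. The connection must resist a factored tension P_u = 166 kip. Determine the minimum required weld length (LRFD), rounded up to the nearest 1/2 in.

L = 8 in

E90XX → F_EXX = 90 ksi.
Throat t_e = 0.707 × 0.75 = 0.5302 in.
φr_n = 0.75 × 0.6 × 90 × 0.5302 = 21.48 kip/in.
L_req = P_u / φr_n = 166 / 21.48 = 7.73 in total.
Round up → use L = 8 in.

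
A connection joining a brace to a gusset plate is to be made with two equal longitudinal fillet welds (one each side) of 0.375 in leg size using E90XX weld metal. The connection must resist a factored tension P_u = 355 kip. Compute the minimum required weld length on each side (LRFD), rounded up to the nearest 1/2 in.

L = 17 in on each side

E90XX → F_EXX = 90 ksi.
Throat t_e = 0.707 × 0.375 = 0.2651 in.
φr_n = 0.75 × 0.6 × 90 × 0.2651 = 10.74 kip/in.
L_req = P_u / φr_n = 355 / 10.74 = 33.06 in total.
Per side: 33.06 / 2 = 16.53 in.
Round up → use L = 17 in on each side.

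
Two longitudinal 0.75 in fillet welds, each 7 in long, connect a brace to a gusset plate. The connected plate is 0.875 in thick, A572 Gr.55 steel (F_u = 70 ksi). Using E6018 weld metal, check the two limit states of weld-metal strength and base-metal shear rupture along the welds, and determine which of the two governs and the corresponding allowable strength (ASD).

R_n/Ω ≈ 134 kips (weld metal governs)

E60XX → F_EXX = 60 ksi.
t_e = 0.707 × 0.75 = 0.5302 in; L = 14 in.
Weld metal: R_n/Ω = (1/2.0) × 0.6 × 60 × 0.5302 × 14 = 133.6 kips.
Base metal (shear rupture): R_n/Ω = (1/2.0) × 0.6 × 70 × 0.875 × 14 = 257.2 kips.
Governing: weld metal.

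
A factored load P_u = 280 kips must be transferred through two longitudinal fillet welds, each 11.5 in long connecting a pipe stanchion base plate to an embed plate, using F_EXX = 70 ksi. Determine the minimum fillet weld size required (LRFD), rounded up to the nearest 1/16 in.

Total weld length L = 23 in.
Required throat t_e = P_u / (φ × 0.6 F_EXX × L) = 280 / (0.75 × 0.6 × 70 × 23) = 0.3865 in.
Required leg w = t_e / 0.707 = 0.5466 in → use 9/16 in.

w = 9/16 in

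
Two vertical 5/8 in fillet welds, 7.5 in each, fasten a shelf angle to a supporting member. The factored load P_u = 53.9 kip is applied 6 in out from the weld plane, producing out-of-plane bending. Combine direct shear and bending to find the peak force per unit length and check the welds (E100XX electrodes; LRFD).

f_max ≈ 17.6 kip/in; adequate

E100XX → F_EXX = 100 ksi.
L_w = 2 × 7.5 = 15 in; section modulus (unit throat) S = 2 × L²/6 = 18.75 in².
Direct shear f_v = P/L_w = 53.9/15 = 3.593 kip/in.
Moment M = P × e = 53.9 × 6 = 323.4 kip·in; bending f_b = M/S = 17.25 kip/in.
f_max = √(f_v² + f_b²) = √(3.593² + 17.25²) = 17.62 kip/in.
φr_n = 0.75 × 0.6 × 100 × (0.707 × 0.625) = 19.88 kip/in → adequate.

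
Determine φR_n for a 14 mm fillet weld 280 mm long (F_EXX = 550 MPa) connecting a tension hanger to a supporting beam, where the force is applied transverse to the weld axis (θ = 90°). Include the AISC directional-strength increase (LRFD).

t_e = 0.707 × 14 = 9.898 mm; A_we = 9.898 × 280 = 2771 mm².
Directional factor: 1.0 + 0.5 sin^1.5(90°) = 1.5.
F_nw = 0.6 × 550 × 1.5 = 495 MPa.
φR_n = 0.75 × 495 × 2771 × 10⁻³ = 1029 kN.

φR_n ≈ 1030 kN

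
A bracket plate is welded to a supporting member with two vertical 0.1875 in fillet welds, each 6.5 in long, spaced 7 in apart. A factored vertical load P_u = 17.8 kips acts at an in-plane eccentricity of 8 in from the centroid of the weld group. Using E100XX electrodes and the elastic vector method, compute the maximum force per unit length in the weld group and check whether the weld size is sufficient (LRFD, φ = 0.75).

E100XX → F_EXX = 100 ksi.
Total weld length L_w = 13 in. Treat welds as unit-width lines.
Polar moment about centroid: J = 2[d³/12 + d(b/2)²] = 2[6.5³/12 + 6.5×3.5²] = 205 in³.
Direct shear f_v = P/L_w = 17.8 / 13 = 1.369 kip/in (vertical).
Torsion M = P·e = 17.8 × 8 = 142.4 kip·in.
Critical point at (x, y) = (3.5, 3.25) from centroid. f_tx = M·y/J = 2.257 kip/in; f_ty = M·x/J = 2.431 kip/in.
Resultant f_max = √[f_tx² + (f_v + f_ty)²] = √[2.257² + (1.369 + 2.431)²] = 4.42 kip/in.
Capacity per unit length: φr_n = 0.75 × 0.6 × 100 × (0.707 × 0.1875) = 5.965 kip/in.
4.42 ≤ 5.965 → adequate.

f_max ≈ 4.42 kip/in; adequate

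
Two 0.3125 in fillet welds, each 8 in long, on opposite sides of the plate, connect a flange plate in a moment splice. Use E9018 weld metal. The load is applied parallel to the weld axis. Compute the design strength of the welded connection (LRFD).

φR_n ≈ 143 kip

E90XX → F_EXX = 90 ksi.
Effective throat t_e = 0.707 × 0.3125 = 0.2209 in.
Total length L = 16 in; A_we = 0.2209 × 16 = 3.535 in².
F_nw = 0.6 F_EXX = 0.6 × 90 = 54 ksi.
φR_n = 0.75 × 54 × 3.535 = 143.2 kip.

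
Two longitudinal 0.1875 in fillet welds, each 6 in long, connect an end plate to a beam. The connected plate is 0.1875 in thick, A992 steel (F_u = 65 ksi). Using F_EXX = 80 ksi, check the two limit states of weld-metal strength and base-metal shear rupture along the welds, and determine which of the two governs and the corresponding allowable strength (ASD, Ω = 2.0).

R_n/Ω ≈ 38.2 kips (weld metal governs)

t_e = 0.707 × 0.1875 = 0.1326 in; L = 12 in.
Weld metal: R_n/Ω = (1/2.0) × 0.6 × 80 × 0.1326 × 12 = 38.18 kips.
Base metal (shear rupture): R_n/Ω = (1/2.0) × 0.6 × 65 × 0.1875 × 12 = 43.88 kips.
Governing: weld metal.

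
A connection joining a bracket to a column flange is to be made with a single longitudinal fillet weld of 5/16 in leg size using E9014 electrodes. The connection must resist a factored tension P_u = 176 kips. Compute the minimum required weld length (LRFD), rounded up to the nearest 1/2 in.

L = 20 in

E90XX → F_EXX = 90 ksi.
Throat t_e = 0.707 × 0.3125 = 0.2209 in.
φr_n = 0.75 × 0.6 × 90 × 0.2209 = 8.948 kips/in.
L_req = P_u / φr_n = 176 / 8.948 = 19.67 in total.
Round up → use L = 20 in.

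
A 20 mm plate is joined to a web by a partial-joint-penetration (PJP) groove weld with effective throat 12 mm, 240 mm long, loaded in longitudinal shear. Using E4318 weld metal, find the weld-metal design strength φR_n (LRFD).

φR_n ≈ 557 kN

E43XX → F_EXX = 430 MPa.
Effective throat (given) t_e = 12 mm.
A_we = 12 × 240 = 2880 mm².
F_nw = 0.6 F_EXX = 258 MPa.
φR_n = 0.75 × 258 × 2880 × 10⁻³ = 557.3 kN.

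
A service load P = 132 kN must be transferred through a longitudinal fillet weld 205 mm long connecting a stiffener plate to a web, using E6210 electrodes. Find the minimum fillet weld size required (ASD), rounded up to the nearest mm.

E62XX → F_EXX = 620 MPa.
Total weld length L = 205 mm.
Required throat t_e = P × Ω / (0.6 F_EXX × L) = 132 × 2.0 / (0.6 × 620 × 205 × 10⁻³) = 3.462 mm.
Required leg w = t_e / 0.707 = 4.897 mm → use 5 mm.

w = 5 mm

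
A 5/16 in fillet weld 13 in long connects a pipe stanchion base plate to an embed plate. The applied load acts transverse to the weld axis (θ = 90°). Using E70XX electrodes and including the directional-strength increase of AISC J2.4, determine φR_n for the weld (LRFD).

φR_n ≈ 136 kip

E70XX → F_EXX = 70 ksi.
t_e = 0.707 × 0.3125 = 0.2209 in; A_we = 0.2209 × 13 = 2.872 in².
Directional factor: 1.0 + 0.5 sin^1.5(90°) = 1.5.
F_nw = 0.6 × 70 × 1.5 = 63 ksi.
φR_n = 0.75 × 63 × 2.872 = 135.7 kip.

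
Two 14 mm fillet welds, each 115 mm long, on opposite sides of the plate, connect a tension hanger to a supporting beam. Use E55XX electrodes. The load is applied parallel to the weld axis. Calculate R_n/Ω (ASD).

R_n/Ω ≈ 376 kN

E55XX → F_EXX = 550 MPa.
Effective throat t_e = 0.707 × 14 = 9.898 mm.
Total length L = 230 mm; A_we = 9.898 × 230 = 2277 mm².
F_nw = 0.6 F_EXX = 0.6 × 550 = 330 MPa.
R_n = 330 × 2277 × 10⁻³ = 751.3 kN; R_n/Ω = 751.3/2.0 = 375.6 kN.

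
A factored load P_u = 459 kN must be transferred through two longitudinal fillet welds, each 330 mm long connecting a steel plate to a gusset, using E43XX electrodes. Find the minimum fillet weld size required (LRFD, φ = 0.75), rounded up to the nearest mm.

w = 6 mm

E43XX → F_EXX = 430 MPa.
Total weld length L = 660 mm.
Required throat t_e = P_u / (φ × 0.6 F_EXX × L) = 459 / (0.75 × 0.6 × 430 × 660 × 10⁻³) = 3.594 mm.
Required leg w = t_e / 0.707 = 5.084 mm → use 6 mm.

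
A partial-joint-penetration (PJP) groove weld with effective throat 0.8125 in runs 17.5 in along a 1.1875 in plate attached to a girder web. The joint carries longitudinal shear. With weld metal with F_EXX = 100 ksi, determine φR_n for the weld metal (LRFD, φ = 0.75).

Effective throat (given) t_e = 0.8125 in.
A_we = 0.8125 × 17.5 = 14.22 in².
F_nw = 0.6 F_EXX = 60 ksi.
φR_n = 0.75 × 60 × 14.22 = 639.8 kip.

φR_n ≈ 640 kip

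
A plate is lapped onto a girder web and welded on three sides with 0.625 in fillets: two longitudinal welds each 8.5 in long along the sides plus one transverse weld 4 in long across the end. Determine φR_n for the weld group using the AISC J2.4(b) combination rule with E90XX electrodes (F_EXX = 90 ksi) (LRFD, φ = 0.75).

φR_n ≈ 376 kip

t_e = 0.707 × 0.625 = 0.4419 in.
R_nwl = 0.6 × 90 × 0.4419 × 17 = 405.6 kip (longitudinal, 2 welds).
R_nwt = 0.6 × 90 × 0.4419 × 4 = 95.44 kip (transverse, base value).
(i) R_nwl + R_nwt = 501.1 kip; (ii) 0.85 R_nwl + 1.5 R_nwt = 488 kip.
R_n = max = 501.1 kip [governs: (i)]; φR_n = 375.8 kip.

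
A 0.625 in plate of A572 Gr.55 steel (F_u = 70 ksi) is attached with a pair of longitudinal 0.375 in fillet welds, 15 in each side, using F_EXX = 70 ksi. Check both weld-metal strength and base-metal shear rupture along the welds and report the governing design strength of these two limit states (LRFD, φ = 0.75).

φR_n ≈ 251 kip (weld metal governs)

t_e = 0.707 × 0.375 = 0.2651 in; L = 30 in.
Weld metal: φR_n = 0.75 × 0.6 × 70 × 0.2651 × 30 = 250.5 kip.
Base metal (shear rupture): φR_n = 0.75 × 0.6 × 70 × 0.625 × 30 = 590.6 kip.
Governing: weld metal.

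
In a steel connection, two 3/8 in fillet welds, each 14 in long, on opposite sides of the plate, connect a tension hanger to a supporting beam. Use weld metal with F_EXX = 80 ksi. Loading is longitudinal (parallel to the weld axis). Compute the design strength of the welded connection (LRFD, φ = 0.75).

φR_n ≈ 267 kip

Effective throat t_e = 0.707 × 0.375 = 0.2651 in.
Total length L = 28 in; A_we = 0.2651 × 28 = 7.423 in².
F_nw = 0.6 F_EXX = 0.6 × 80 = 48 ksi.
φR_n = 0.75 × 48 × 7.423 = 267.2 kip.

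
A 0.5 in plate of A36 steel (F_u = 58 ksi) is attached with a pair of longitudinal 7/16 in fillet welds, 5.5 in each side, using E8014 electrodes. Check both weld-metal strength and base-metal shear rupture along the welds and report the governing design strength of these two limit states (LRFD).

E80XX → F_EXX = 80 ksi.
t_e = 0.707 × 0.4375 = 0.3093 in; L = 11 in.
Weld metal: φR_n = 0.75 × 0.6 × 80 × 0.3093 × 11 = 122.5 kips.
Base metal (shear rupture): φR_n = 0.75 × 0.6 × 58 × 0.5 × 11 = 143.5 kips.
Governing: weld metal.

φR_n ≈ 122 kips (weld metal governs)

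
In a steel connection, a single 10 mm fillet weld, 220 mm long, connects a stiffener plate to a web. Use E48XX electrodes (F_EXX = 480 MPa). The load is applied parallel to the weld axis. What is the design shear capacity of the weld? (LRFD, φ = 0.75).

Effective throat t_e = 0.707 × 10 = 7.07 mm.
Total length L = 220 mm; A_we = 7.07 × 220 = 1555 mm².
F_nw = 0.6 F_EXX = 0.6 × 480 = 288 MPa.
φR_n = 0.75 × 288 × 1555 × 10⁻³ = 336 kN.

φR_n ≈ 336 kN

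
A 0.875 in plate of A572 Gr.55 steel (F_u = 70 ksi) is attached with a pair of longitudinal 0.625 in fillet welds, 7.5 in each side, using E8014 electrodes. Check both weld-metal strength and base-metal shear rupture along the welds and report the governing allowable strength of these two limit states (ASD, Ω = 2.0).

E80XX → F_EXX = 80 ksi.
t_e = 0.707 × 0.625 = 0.4419 in; L = 15 in.
Weld metal: R_n/Ω = (1/2.0) × 0.6 × 80 × 0.4419 × 15 = 159.1 kip.
Base metal (shear rupture): R_n/Ω = (1/2.0) × 0.6 × 70 × 0.875 × 15 = 275.6 kip.
Governing: weld metal.

R_n/Ω ≈ 159 kip (weld metal governs)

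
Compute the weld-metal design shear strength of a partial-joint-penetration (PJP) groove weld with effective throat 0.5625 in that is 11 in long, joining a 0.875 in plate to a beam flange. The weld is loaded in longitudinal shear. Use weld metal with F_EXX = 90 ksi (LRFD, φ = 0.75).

Effective throat (given) t_e = 0.5625 in.
A_we = 0.5625 × 11 = 6.188 in².
F_nw = 0.6 F_EXX = 54 ksi.
φR_n = 0.75 × 54 × 6.188 = 250.6 kips.

φR_n ≈ 251 kips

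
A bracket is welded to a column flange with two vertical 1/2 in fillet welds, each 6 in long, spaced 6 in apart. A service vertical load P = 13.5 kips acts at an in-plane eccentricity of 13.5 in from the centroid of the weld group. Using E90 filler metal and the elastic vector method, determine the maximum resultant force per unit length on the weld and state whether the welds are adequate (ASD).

f_max ≈ 6.22 kip/in; adequate

E90XX → F_EXX = 90 ksi.
Total weld length L_w = 12 in. Treat welds as unit-width lines.
Polar moment about centroid: J = 2[d³/12 + d(b/2)²] = 2[6³/12 + 6×3²] = 144 in³.
Direct shear f_v = P/L_w = 13.5 / 12 = 1.125 kip/in (vertical).
Torsion M = P·e = 13.5 × 13.5 = 182.25 kip·in.
Critical point at (x, y) = (3, 3) from centroid. f_tx = M·y/J = 3.797 kip/in; f_ty = M·x/J = 3.797 kip/in.
Resultant f_max = √[f_tx² + (f_v + f_ty)²] = √[3.797² + (1.125 + 3.797)²] = 6.216 kip/in.
Capacity per unit length: r_n/Ω = (1/2.0) × 0.6 × 90 × (0.707 × 0.5) = 9.544 kip/in.
6.216 ≤ 9.544 → adequate.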